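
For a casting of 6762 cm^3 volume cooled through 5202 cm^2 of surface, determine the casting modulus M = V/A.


Formula: Casting Modulus M = V / A
M = 6762 cm^3 / 5202 cm^2 = 1.2999 cm

Final answer: 1.2999 cm


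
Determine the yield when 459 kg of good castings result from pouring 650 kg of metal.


Formula: Casting Yield = (W_good / W_total) * 100
Yield = (459 kg / 650 kg) * 100 = 70.6154%

Answer: 70.6154%


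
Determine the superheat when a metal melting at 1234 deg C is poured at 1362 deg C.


Formula: Superheat = T_pour - T_melt
Superheat = 1362 - 1234 = 128 deg C

Answer: 128 deg C


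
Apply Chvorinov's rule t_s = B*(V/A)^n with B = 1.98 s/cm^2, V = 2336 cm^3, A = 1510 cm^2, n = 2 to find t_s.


Formula: t_s = B * (V/A)^n  (Chvorinov's rule, n=2)
Modulus M = V/A = 2336/1510 = 1.547020 cm
M^2 = 1.547020^2 = 2.393271 cm^2
t_s = 1.98 * 2.393271 = 4.7387 s

Answer: 4.7387 s


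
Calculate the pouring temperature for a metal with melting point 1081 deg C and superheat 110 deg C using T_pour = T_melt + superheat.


Formula: T_pour = T_melt + Superheat
T_pour = 1081 + 110 = 1191 deg C

1191 deg C


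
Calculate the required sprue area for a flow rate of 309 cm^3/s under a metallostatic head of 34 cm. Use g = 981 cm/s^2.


Formula: v = sqrt(2*g*h), A = Q/v
Velocity: v = sqrt(2 * 981 * 34) = sqrt(66708) = 258.2789 cm/s
Sprue area: A = Q / v = 309 / 258.2789 = 1.1964 cm^2

1.1964 cm^2


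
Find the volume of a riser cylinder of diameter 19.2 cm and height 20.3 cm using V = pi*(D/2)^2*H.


Formula: V = pi * (D/2)^2 * H  (cylinder volume)
Radius = D/2 = 19.2/2 = 9.6 cm
V = pi * 9.6^2 * 20.3 = 5877.4423 cm^3

Answer: 5877.4423 cm^3


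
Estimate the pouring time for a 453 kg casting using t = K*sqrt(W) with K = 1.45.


Formula: t = K * sqrt(W)
sqrt(W) = sqrt(453) = 21.28380
t = 1.45 * 21.28380 = 30.8615 s


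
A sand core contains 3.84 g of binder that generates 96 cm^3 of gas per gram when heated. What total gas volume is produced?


Formula: V_gas = W_binder * gas_evolution_rate
V = 3.84 g * 96 cm^3/g = 368.6400 cm^3

Answer: 368.6400 cm^3


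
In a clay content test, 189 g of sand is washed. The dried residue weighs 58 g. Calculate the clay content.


Formula: Clay% = (W_total - W_washed) / W_total * 100
Clay mass = 189 - 58 = 131 g
Clay% = 131 / 189 * 100 = 69.3122%

Final answer: 69.3122%


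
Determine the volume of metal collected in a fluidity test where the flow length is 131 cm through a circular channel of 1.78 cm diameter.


Formula: V = pi * (d/2)^2 * L  (cylinder volume)
Radius = 1.78/2 = 0.89 cm
V = pi * 0.89^2 * 131 = 325.9877 cm^3

Answer: 325.9877 cm^3


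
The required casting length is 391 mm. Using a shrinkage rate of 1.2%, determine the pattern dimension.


Formula: L_pattern = L_casting * (1 + shrinkage_rate/100)
Shrinkage factor = 1 + 1.2/100 = 1.012
L_pattern = 391 mm * 1.012 = 395.6920 mm

Answer: 395.6920 mm


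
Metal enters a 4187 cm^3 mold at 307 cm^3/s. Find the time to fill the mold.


Formula: t_fill = V_mold / Q_flow
t = 4187 cm^3 / 307 cm^3/s = 13.6384 s

Final answer: 13.6384 s


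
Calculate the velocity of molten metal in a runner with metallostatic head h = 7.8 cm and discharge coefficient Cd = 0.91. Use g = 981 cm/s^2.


Formula: v = Cd * sqrt(2 * g * h)  (Torricelli with discharge coefficient)
2*g*h = 2 * 981 * 7.8 = 15303.6 cm^2/s^2
sqrt(15303.6) = 123.70772 cm/s
v = 0.91 * 123.70772 = 112.5740 cm/s

Answer: 112.5740 cm/s


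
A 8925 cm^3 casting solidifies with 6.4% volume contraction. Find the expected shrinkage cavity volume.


Formula: V_shrink = V_casting * shrinkage_pct / 100
V_shrink = 8925 cm^3 * 6.4 / 100 = 571.2000 cm^3


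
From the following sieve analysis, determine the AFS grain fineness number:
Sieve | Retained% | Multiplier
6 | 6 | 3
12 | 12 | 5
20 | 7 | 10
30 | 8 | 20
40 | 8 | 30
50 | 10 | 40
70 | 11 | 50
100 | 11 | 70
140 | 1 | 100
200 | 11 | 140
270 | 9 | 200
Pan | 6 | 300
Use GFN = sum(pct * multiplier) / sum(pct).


Formula: GFN = sum(pct * multiplier) / sum(pct)
sum(pct * multiplier) = 7508
sum(pct) = 100
GFN = 7508 / 100 = 75.08

Answer: 75.08


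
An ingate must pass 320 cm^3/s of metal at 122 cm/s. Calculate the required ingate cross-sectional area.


Formula: A_ingate = Q / v  (continuity equation)
A = 320 cm^3/s / 122 cm/s = 2.6230 cm^2


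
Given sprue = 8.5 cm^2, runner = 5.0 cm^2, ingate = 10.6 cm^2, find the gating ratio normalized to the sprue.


Sprue:Runner:Ingate = 1 : 5.0/8.5 : 10.6/8.5 = 1:0.59:1.25

Final answer: 1:0.59:1.25


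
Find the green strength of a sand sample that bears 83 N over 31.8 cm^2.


Formula: Compressive Strength = Force / Area
Strength = 83 N / 31.8 cm^2 = 2.6101 N/cm^2


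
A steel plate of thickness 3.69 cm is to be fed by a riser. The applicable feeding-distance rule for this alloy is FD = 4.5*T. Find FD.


Formula: FD = 4.5 * T  (riser feeding-distance rule)
FD = 4.5 * 3.69 cm = 16.6050 cm

16.6050 cm


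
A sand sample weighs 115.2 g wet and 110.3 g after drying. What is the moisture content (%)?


Formula: MC = (W_wet - W_dry) / W_wet * 100
Water mass = 115.2 - 110.3 = 4.9 g
MC = 4.9 / 115.2 * 100 = 4.2535%


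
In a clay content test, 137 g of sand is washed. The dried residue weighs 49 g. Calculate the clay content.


Formula: Clay% = (W_total - W_washed) / W_total * 100
Clay mass = 137 - 49 = 88 g
Clay% = 88 / 137 * 100 = 64.2336%

64.2336%


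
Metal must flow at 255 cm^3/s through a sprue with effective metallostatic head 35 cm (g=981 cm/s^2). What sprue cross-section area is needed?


Formula: v = sqrt(2*g*h), A = Q/v
Velocity: v = sqrt(2 * 981 * 35) = sqrt(68670) = 262.0496 cm/s
Sprue area: A = Q / v = 255 / 262.0496 = 0.9731 cm^2

Answer: 0.9731 cm^2


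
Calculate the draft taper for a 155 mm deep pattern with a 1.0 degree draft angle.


Formula: taper = depth * tan(draft_angle)
tan(1.0 deg) = 0.0174551
taper = 155 mm * 0.0174551 = 2.7055 mm

Answer: 2.7055 mm


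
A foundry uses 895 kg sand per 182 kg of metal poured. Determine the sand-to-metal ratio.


Formula: Sand-to-Metal Ratio = W_sand / W_metal
Ratio = 895 kg / 182 kg = 4.9176

Final answer: 4.9176


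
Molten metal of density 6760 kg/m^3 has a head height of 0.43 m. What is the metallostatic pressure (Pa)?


Formula: P = rho * g * h
rho * g = 6760 * 9.81 = 66315.6 N/m^3
P = 66315.6 * 0.43 = 28515.7080 Pa

Final answer: 28515.7080 Pa


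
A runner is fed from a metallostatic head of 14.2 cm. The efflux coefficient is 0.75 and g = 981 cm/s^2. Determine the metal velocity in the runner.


Formula: v = Cd * sqrt(2 * g * h)  (Torricelli with discharge coefficient)
2*g*h = 2 * 981 * 14.2 = 27860.4 cm^2/s^2
sqrt(27860.4) = 166.91435 cm/s
v = 0.75 * 166.91435 = 125.1858 cm/s


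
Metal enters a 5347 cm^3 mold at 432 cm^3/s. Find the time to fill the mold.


Formula: t_fill = V_mold / Q_flow
t = 5347 cm^3 / 432 cm^3/s = 12.3773 s


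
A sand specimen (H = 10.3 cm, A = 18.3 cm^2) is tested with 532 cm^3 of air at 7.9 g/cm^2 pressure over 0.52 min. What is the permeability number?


Formula: Permeability Number P = (V * H) / (p * A * t)
Numerator: V * H = 532 * 10.3 = 5479.6
Denominator: p * A * t = 7.9 * 18.3 * 0.52 = 75.1764
P = 5479.6 / 75.1764 = 72.8899

72.8899


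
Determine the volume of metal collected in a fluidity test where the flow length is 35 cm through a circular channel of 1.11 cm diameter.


Formula: V = pi * (d/2)^2 * L  (cylinder volume)
Radius = 1.11/2 = 0.555 cm
V = pi * 0.555^2 * 35 = 33.8691 cm^3

33.8691 cm^3


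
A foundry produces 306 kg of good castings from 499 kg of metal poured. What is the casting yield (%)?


Formula: Casting Yield = (W_good / W_total) * 100
Yield = (306 kg / 499 kg) * 100 = 61.3226%


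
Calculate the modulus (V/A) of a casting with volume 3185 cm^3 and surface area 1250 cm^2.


Formula: Casting Modulus M = V / A
M = 3185 cm^3 / 1250 cm^2 = 2.5480 cm

Answer: 2.5480 cm


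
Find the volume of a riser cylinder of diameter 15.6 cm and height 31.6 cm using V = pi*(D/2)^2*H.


Formula: V = pi * (D/2)^2 * H  (cylinder volume)
Radius = D/2 = 15.6/2 = 7.8 cm
V = pi * 7.8^2 * 31.6 = 6039.8501 cm^3

6039.8501 cm^3


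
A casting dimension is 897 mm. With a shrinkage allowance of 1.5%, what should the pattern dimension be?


Formula: L_pattern = L_casting * (1 + shrinkage_rate/100)
Shrinkage factor = 1 + 1.5/100 = 1.015
L_pattern = 897 mm * 1.015 = 910.4550 mm

Answer: 910.4550 mm


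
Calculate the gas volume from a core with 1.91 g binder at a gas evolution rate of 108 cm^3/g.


Formula: V_gas = W_binder * gas_evolution_rate
V = 1.91 g * 108 cm^3/g = 206.2800 cm^3


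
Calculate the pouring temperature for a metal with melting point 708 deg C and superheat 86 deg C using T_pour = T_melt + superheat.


Formula: T_pour = T_melt + Superheat
T_pour = 708 + 86 = 794 deg C


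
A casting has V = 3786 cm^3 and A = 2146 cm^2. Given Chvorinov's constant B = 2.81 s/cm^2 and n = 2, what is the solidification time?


Formula: t_s = B * (V/A)^n  (Chvorinov's rule, n=2)
Modulus M = V/A = 3786/2146 = 1.764212 cm
M^2 = 1.764212^2 = 3.112444 cm^2
t_s = 2.81 * 3.112444 = 8.7460 s

Answer: 8.7460 s


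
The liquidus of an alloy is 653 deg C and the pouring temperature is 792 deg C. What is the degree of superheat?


Formula: Superheat = T_pour - T_melt
Superheat = 792 - 653 = 139 deg C

139 deg C


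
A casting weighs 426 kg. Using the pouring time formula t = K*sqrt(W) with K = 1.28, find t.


Formula: t = K * sqrt(W)
sqrt(W) = sqrt(426) = 20.63977
t = 1.28 * 20.63977 = 26.4189 s

Answer: 26.4189 s


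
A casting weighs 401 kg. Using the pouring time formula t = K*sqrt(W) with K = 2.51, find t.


Formula: t = K * sqrt(W)
sqrt(W) = sqrt(401) = 20.02498
t = 2.51 * 20.02498 = 50.2627 s


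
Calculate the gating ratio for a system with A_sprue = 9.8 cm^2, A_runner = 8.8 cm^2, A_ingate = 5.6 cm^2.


Sprue:Runner:Ingate = 1 : 8.8/9.8 : 5.6/9.8 = 1:0.90:0.57

1:0.90:0.57


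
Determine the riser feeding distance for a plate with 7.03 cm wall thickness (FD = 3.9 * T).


Formula: FD = 3.9 * T  (riser feeding-distance rule)
FD = 3.9 * 7.03 cm = 27.4170 cm

Final answer: 27.4170 cm


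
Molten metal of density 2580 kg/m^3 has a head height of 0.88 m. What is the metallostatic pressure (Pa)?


Formula: P = rho * g * h
rho * g = 2580 * 9.81 = 25309.8 N/m^3
P = 25309.8 * 0.88 = 22272.6240 Pa

Answer: 22272.6240 Pa


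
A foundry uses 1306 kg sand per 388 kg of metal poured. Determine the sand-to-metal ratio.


Formula: Sand-to-Metal Ratio = W_sand / W_metal
Ratio = 1306 kg / 388 kg = 3.3660


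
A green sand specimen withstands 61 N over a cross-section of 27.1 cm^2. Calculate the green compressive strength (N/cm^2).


Formula: Compressive Strength = Force / Area
Strength = 61 N / 27.1 cm^2 = 2.2509 N/cm^2

2.2509 N/cm^2


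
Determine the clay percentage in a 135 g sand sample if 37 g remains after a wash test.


Formula: Clay% = (W_total - W_washed) / W_total * 100
Clay mass = 135 - 37 = 98 g
Clay% = 98 / 135 * 100 = 72.5926%

72.5926%


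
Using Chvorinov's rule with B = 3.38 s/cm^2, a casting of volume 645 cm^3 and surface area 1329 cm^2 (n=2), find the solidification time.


Formula: t_s = B * (V/A)^n  (Chvorinov's rule, n=2)
Modulus M = V/A = 645/1329 = 0.485327 cm
M^2 = 0.485327^2 = 0.235542 cm^2
t_s = 3.38 * 0.235542 = 0.7961 s

Final answer: 0.7961 s


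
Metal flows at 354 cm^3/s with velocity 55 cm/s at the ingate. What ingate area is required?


Formula: A_ingate = Q / v  (continuity equation)
A = 354 cm^3/s / 55 cm/s = 6.4364 cm^2


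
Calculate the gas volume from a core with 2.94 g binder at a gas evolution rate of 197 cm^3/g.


Formula: V_gas = W_binder * gas_evolution_rate
V = 2.94 g * 197 cm^3/g = 579.1800 cm^3

Answer: 579.1800 cm^3


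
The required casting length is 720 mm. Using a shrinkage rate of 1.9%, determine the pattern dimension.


Formula: L_pattern = L_casting * (1 + shrinkage_rate/100)
Shrinkage factor = 1 + 1.9/100 = 1.019
L_pattern = 720 mm * 1.019 = 733.6800 mm


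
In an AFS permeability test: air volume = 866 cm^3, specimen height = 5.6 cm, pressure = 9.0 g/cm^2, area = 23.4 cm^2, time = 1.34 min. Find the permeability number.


Formula: Permeability Number P = (V * H) / (p * A * t)
Numerator: V * H = 866 * 5.6 = 4849.6
Denominator: p * A * t = 9.0 * 23.4 * 1.34 = 282.204
P = 4849.6 / 282.204 = 17.1847


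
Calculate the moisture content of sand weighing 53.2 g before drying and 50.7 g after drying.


Formula: MC = (W_wet - W_dry) / W_wet * 100
Water mass = 53.2 - 50.7 = 2.5 g
MC = 2.5 / 53.2 * 100 = 4.6992%

Answer: 4.6992%


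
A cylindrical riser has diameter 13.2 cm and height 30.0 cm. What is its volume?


Formula: V = pi * (D/2)^2 * H  (cylinder volume)
Radius = D/2 = 13.2/2 = 6.6 cm
V = pi * 6.6^2 * 30.0 = 4105.4333 cm^3

Answer: 4105.4333 cm^3


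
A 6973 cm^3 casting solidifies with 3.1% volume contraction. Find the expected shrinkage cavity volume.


Formula: V_shrink = V_casting * shrinkage_pct / 100
V_shrink = 6973 cm^3 * 3.1 / 100 = 216.1630 cm^3


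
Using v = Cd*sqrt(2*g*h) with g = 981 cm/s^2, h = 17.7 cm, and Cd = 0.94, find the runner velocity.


Formula: v = Cd * sqrt(2 * g * h)  (Torricelli with discharge coefficient)
2*g*h = 2 * 981 * 17.7 = 34727.4 cm^2/s^2
sqrt(34727.4) = 186.35289 cm/s
v = 0.94 * 186.35289 = 175.1717 cm/s

Final answer: 175.1717 cm/s


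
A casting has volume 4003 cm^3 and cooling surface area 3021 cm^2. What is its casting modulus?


Formula: Casting Modulus M = V / A
M = 4003 cm^3 / 3021 cm^2 = 1.3251 cm


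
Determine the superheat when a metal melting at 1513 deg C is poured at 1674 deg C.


Formula: Superheat = T_pour - T_melt
Superheat = 1674 - 1513 = 161 deg C

Answer: 161 deg C


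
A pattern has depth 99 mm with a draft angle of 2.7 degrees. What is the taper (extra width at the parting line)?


Formula: taper = depth * tan(draft_angle)
tan(2.7 deg) = 0.0471588
taper = 99 mm * 0.0471588 = 4.6687 mm


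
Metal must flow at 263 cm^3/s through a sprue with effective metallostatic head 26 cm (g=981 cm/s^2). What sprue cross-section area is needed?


Formula: v = sqrt(2*g*h), A = Q/v
Velocity: v = sqrt(2 * 981 * 26) = sqrt(51012) = 225.8584 cm/s
Sprue area: A = Q / v = 263 / 225.8584 = 1.1644 cm^2


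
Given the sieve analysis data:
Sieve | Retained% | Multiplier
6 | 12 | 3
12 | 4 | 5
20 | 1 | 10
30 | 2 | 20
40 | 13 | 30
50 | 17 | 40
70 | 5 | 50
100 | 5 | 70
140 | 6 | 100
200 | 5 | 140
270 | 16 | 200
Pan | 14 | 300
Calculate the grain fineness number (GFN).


Formula: GFN = sum(pct * multiplier) / sum(pct)
sum(pct * multiplier) = 10476
sum(pct) = 100
GFN = 10476 / 100 = 104.76


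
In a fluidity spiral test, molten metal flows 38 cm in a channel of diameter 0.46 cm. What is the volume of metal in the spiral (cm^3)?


Formula: V = pi * (d/2)^2 * L  (cylinder volume)
Radius = 0.46/2 = 0.23 cm
V = pi * 0.23^2 * 38 = 6.3152 cm^3

Final answer: 6.3152 cm^3


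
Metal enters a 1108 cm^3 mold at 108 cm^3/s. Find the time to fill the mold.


Formula: t_fill = V_mold / Q_flow
t = 1108 cm^3 / 108 cm^3/s = 10.2593 s


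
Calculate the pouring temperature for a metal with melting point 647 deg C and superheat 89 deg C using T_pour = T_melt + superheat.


Formula: T_pour = T_melt + Superheat
T_pour = 647 + 89 = 736 deg C

Answer: 736 deg C


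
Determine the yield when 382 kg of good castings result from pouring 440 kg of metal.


Formula: Casting Yield = (W_good / W_total) * 100
Yield = (382 kg / 440 kg) * 100 = 86.8182%

Final answer: 86.8182%


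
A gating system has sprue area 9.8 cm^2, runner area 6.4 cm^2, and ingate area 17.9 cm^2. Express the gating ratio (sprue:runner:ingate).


Sprue:Runner:Ingate = 1 : 6.4/9.8 : 17.9/9.8 = 1:0.65:1.83

1:0.65:1.83


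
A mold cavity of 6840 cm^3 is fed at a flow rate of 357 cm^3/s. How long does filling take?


Formula: t_fill = V_mold / Q_flow
t = 6840 cm^3 / 357 cm^3/s = 19.1597 s

Answer: 19.1597 s


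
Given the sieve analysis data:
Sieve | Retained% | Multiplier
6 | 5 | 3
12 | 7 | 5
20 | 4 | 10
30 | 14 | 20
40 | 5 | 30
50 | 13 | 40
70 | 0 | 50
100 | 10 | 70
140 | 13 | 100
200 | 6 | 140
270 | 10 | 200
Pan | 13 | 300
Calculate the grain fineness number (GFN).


Formula: GFN = sum(pct * multiplier) / sum(pct)
sum(pct * multiplier) = 9780
sum(pct) = 100
GFN = 9780 / 100 = 97.80


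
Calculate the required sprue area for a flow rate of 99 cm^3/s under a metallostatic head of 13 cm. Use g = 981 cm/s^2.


Formula: v = sqrt(2*g*h), A = Q/v
Velocity: v = sqrt(2 * 981 * 13) = sqrt(25506) = 159.7060 cm/s
Sprue area: A = Q / v = 99 / 159.7060 = 0.6199 cm^2


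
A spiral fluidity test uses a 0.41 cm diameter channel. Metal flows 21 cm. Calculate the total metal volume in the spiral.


Formula: V = pi * (d/2)^2 * L  (cylinder volume)
Radius = 0.41/2 = 0.205 cm
V = pi * 0.205^2 * 21 = 2.7725 cm^3

2.7725 cm^3


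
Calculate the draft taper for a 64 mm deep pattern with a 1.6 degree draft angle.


Formula: taper = depth * tan(draft_angle)
tan(1.6 deg) = 0.0279325
taper = 64 mm * 0.0279325 = 1.7877 mm

Final answer: 1.7877 mm


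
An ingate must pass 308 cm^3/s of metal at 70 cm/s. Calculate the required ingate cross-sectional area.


Formula: A_ingate = Q / v  (continuity equation)
A = 308 cm^3/s / 70 cm/s = 4.4000 cm^2

Answer: 4.4000 cm^2


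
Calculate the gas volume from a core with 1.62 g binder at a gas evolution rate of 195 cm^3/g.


Formula: V_gas = W_binder * gas_evolution_rate
V = 1.62 g * 195 cm^3/g = 315.9000 cm^3

Final answer: 315.9000 cm^3


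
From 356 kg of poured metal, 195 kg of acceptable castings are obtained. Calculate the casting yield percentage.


Formula: Casting Yield = (W_good / W_total) * 100
Yield = (195 kg / 356 kg) * 100 = 54.7753%

Final answer: 54.7753%


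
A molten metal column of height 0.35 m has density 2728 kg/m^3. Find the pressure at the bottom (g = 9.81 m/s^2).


Formula: P = rho * g * h
rho * g = 2728 * 9.81 = 26761.68 N/m^3
P = 26761.68 * 0.35 = 9366.5880 Pa


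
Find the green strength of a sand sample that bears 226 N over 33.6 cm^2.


Formula: Compressive Strength = Force / Area
Strength = 226 N / 33.6 cm^2 = 6.7262 N/cm^2

6.7262 N/cm^2


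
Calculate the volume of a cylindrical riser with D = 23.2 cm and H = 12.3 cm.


Formula: V = pi * (D/2)^2 * H  (cylinder volume)
Radius = D/2 = 23.2/2 = 11.6 cm
V = pi * 11.6^2 * 12.3 = 5199.6123 cm^3

Final answer: 5199.6123 cm^3


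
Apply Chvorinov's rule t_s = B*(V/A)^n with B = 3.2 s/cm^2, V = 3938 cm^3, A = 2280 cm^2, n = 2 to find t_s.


Formula: t_s = B * (V/A)^n  (Chvorinov's rule, n=2)
Modulus M = V/A = 3938/2280 = 1.727193 cm
M^2 = 1.727193^2 = 2.983196 cm^2
t_s = 3.2 * 2.983196 = 9.5462 s

9.5462 s


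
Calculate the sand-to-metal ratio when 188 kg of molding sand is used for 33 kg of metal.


Formula: Sand-to-Metal Ratio = W_sand / W_metal
Ratio = 188 kg / 33 kg = 5.6970

Final answer: 5.6970


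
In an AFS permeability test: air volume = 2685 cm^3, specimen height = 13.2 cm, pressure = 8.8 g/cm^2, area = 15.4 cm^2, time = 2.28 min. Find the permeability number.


Formula: Permeability Number P = (V * H) / (p * A * t)
Numerator: V * H = 2685 * 13.2 = 35442.0
Denominator: p * A * t = 8.8 * 15.4 * 2.28 = 308.9856
P = 35442.0 / 308.9856 = 114.7044

Final answer: 114.7044


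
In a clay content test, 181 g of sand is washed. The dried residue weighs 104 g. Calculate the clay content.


Formula: Clay% = (W_total - W_washed) / W_total * 100
Clay mass = 181 - 104 = 77 g
Clay% = 77 / 181 * 100 = 42.5414%

Answer: 42.5414%


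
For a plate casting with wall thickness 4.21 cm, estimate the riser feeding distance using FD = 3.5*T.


Formula: FD = 3.5 * T  (riser feeding-distance rule)
FD = 3.5 * 4.21 cm = 14.7350 cm


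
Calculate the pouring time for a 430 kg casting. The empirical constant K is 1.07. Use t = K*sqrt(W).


Formula: t = K * sqrt(W)
sqrt(W) = sqrt(430) = 20.73644
t = 1.07 * 20.73644 = 22.1880 s

Final answer: 22.1880 s


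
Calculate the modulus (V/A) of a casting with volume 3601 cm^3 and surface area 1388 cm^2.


Formula: Casting Modulus M = V / A
M = 3601 cm^3 / 1388 cm^2 = 2.5944 cm

Answer: 2.5944 cm


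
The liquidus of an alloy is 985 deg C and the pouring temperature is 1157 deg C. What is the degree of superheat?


Formula: Superheat = T_pour - T_melt
Superheat = 1157 - 985 = 172 deg C

Final answer: 172 deg C


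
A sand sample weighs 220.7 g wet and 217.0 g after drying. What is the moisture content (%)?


Formula: MC = (W_wet - W_dry) / W_wet * 100
Water mass = 220.7 - 217.0 = 3.7 g
MC = 3.7 / 220.7 * 100 = 1.6765%


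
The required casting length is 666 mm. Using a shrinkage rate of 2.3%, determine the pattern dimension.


Formula: L_pattern = L_casting * (1 + shrinkage_rate/100)
Shrinkage factor = 1 + 2.3/100 = 1.023
L_pattern = 666 mm * 1.023 = 681.3180 mm

681.3180 mm


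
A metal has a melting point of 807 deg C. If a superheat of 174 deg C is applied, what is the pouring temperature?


Formula: T_pour = T_melt + Superheat
T_pour = 807 + 174 = 981 deg C

Answer: 981 deg C


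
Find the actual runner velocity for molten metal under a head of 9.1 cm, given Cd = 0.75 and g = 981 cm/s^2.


Formula: v = Cd * sqrt(2 * g * h)  (Torricelli with discharge coefficient)
2*g*h = 2 * 981 * 9.1 = 17854.2 cm^2/s^2
sqrt(17854.2) = 133.61961 cm/s
v = 0.75 * 133.61961 = 100.2147 cm/s

Final answer: 100.2147 cm/s


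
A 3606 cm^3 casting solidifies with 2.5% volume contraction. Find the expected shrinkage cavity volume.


Formula: V_shrink = V_casting * shrinkage_pct / 100
V_shrink = 3606 cm^3 * 2.5 / 100 = 90.1500 cm^3

Answer: 90.1500 cm^3


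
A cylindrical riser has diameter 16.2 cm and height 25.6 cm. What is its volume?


Formula: V = pi * (D/2)^2 * H  (cylinder volume)
Radius = D/2 = 16.2/2 = 8.1 cm
V = pi * 8.1^2 * 25.6 = 5276.6693 cm^3


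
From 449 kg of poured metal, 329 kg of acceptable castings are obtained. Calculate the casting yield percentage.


Formula: Casting Yield = (W_good / W_total) * 100
Yield = (329 kg / 449 kg) * 100 = 73.2739%

73.2739%


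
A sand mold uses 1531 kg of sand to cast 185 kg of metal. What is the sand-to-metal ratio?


Formula: Sand-to-Metal Ratio = W_sand / W_metal
Ratio = 1531 kg / 185 kg = 8.2757

Final answer: 8.2757


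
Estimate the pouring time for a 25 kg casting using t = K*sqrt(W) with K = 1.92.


Formula: t = K * sqrt(W)
sqrt(W) = sqrt(25) = 5.00000
t = 1.92 * 5.00000 = 9.6000 s

Final answer: 9.6000 s


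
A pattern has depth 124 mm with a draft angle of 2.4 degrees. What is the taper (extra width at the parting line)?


Formula: taper = depth * tan(draft_angle)
tan(2.4 deg) = 0.0419124
taper = 124 mm * 0.0419124 = 5.1971 mm

Final answer: 5.1971 mm


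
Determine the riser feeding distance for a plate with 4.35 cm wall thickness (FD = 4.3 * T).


Formula: FD = 4.3 * T  (riser feeding-distance rule)
FD = 4.3 * 4.35 cm = 18.7050 cm

18.7050 cm


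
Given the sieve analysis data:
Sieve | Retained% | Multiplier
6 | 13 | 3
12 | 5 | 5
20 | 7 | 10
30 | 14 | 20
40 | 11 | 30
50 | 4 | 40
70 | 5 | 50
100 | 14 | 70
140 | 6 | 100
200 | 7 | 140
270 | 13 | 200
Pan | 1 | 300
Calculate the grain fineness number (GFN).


Formula: GFN = sum(pct * multiplier) / sum(pct)
sum(pct * multiplier) = 6614
sum(pct) = 100
GFN = 6614 / 100 = 66.14

Final answer: 66.14


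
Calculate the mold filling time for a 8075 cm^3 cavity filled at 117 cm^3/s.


Formula: t_fill = V_mold / Q_flow
t = 8075 cm^3 / 117 cm^3/s = 69.0171 s

Final answer: 69.0171 s


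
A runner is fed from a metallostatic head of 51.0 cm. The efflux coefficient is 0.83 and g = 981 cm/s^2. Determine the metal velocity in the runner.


Formula: v = Cd * sqrt(2 * g * h)  (Torricelli with discharge coefficient)
2*g*h = 2 * 981 * 51.0 = 100062.0 cm^2/s^2
sqrt(100062.0) = 316.32578 cm/s
v = 0.83 * 316.32578 = 262.5504 cm/s


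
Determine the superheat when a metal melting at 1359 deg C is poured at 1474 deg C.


Formula: Superheat = T_pour - T_melt
Superheat = 1474 - 1359 = 115 deg C

Answer: 115 deg C


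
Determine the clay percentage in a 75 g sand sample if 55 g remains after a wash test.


Formula: Clay% = (W_total - W_washed) / W_total * 100
Clay mass = 75 - 55 = 20 g
Clay% = 20 / 75 * 100 = 26.6667%

Answer: 26.6667%


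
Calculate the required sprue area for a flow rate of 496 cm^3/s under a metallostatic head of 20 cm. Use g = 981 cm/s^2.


Formula: v = sqrt(2*g*h), A = Q/v
Velocity: v = sqrt(2 * 981 * 20) = sqrt(39240) = 198.0909 cm/s
Sprue area: A = Q / v = 496 / 198.0909 = 2.5039 cm^2


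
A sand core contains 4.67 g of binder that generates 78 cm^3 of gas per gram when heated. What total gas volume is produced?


Formula: V_gas = W_binder * gas_evolution_rate
V = 4.67 g * 78 cm^3/g = 364.2600 cm^3


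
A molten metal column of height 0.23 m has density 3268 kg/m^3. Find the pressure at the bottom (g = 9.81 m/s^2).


Formula: P = rho * g * h
rho * g = 3268 * 9.81 = 32059.08 N/m^3
P = 32059.08 * 0.23 = 7373.5884 Pa

Final answer: 7373.5884 Pa


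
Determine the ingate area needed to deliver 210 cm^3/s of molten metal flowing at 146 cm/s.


Formula: A_ingate = Q / v  (continuity equation)
A = 210 cm^3/s / 146 cm/s = 1.4384 cm^2

Answer: 1.4384 cm^2


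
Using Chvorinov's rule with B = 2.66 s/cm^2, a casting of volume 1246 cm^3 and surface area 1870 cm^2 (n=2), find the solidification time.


Formula: t_s = B * (V/A)^n  (Chvorinov's rule, n=2)
Modulus M = V/A = 1246/1870 = 0.666310 cm
M^2 = 0.666310^2 = 0.443969 cm^2
t_s = 2.66 * 0.443969 = 1.1810 s

Answer: 1.1810 s


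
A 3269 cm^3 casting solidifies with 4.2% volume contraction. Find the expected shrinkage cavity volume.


Formula: V_shrink = V_casting * shrinkage_pct / 100
V_shrink = 3269 cm^3 * 4.2 / 100 = 137.2980 cm^3

137.2980 cm^3


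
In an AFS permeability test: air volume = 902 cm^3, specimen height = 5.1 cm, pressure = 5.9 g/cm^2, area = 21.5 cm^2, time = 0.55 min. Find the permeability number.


Formula: Permeability Number P = (V * H) / (p * A * t)
Numerator: V * H = 902 * 5.1 = 4600.2
Denominator: p * A * t = 5.9 * 21.5 * 0.55 = 69.7675
P = 4600.2 / 69.7675 = 65.9361

Final answer: 65.9361


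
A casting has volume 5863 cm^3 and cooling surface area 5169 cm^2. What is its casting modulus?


Formula: Casting Modulus M = V / A
M = 5863 cm^3 / 5169 cm^2 = 1.1343 cm

Answer: 1.1343 cm


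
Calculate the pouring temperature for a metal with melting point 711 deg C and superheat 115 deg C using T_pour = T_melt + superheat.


Formula: T_pour = T_melt + Superheat
T_pour = 711 + 115 = 826 deg C

826 deg C


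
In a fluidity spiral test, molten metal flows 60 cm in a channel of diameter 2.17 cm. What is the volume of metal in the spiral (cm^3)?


Formula: V = pi * (d/2)^2 * L  (cylinder volume)
Radius = 2.17/2 = 1.085 cm
V = pi * 1.085^2 * 60 = 221.9017 cm^3

Final answer: 221.9017 cm^3


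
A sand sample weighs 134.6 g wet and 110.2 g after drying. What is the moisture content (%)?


Formula: MC = (W_wet - W_dry) / W_wet * 100
Water mass = 134.6 - 110.2 = 24.4 g
MC = 24.4 / 134.6 * 100 = 18.1278%


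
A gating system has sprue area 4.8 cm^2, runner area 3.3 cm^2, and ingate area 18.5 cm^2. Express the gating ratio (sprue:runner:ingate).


Sprue:Runner:Ingate = 1 : 3.3/4.8 : 18.5/4.8 = 1:0.69:3.85

Answer: 1:0.69:3.85


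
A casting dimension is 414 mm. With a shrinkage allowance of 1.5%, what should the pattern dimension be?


Formula: L_pattern = L_casting * (1 + shrinkage_rate/100)
Shrinkage factor = 1 + 1.5/100 = 1.015
L_pattern = 414 mm * 1.015 = 420.2100 mm

Final answer: 420.2100 mm


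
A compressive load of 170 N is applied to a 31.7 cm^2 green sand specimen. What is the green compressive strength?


Formula: Compressive Strength = Force / Area
Strength = 170 N / 31.7 cm^2 = 5.3628 N/cm^2

Final answer: 5.3628 N/cm^2


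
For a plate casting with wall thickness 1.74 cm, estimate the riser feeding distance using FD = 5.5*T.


Formula: FD = 5.5 * T  (riser feeding-distance rule)
FD = 5.5 * 1.74 cm = 9.5700 cm

Final answer: 9.5700 cm


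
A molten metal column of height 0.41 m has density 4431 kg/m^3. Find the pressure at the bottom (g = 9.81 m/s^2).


Formula: P = rho * g * h
rho * g = 4431 * 9.81 = 43468.11 N/m^3
P = 43468.11 * 0.41 = 17821.9251 Pa

Answer: 17821.9251 Pa


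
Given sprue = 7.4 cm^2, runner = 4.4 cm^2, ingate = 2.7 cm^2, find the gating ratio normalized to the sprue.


Sprue:Runner:Ingate = 1 : 4.4/7.4 : 2.7/7.4 = 1:0.59:0.36

Final answer: 1:0.59:0.36


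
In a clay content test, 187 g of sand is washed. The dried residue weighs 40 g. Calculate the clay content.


Formula: Clay% = (W_total - W_washed) / W_total * 100
Clay mass = 187 - 40 = 147 g
Clay% = 147 / 187 * 100 = 78.6096%

Answer: 78.6096%


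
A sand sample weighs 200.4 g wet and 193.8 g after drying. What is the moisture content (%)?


Formula: MC = (W_wet - W_dry) / W_wet * 100
Water mass = 200.4 - 193.8 = 6.6 g
MC = 6.6 / 200.4 * 100 = 3.2934%

3.2934%


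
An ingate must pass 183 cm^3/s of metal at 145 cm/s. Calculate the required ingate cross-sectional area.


Formula: A_ingate = Q / v  (continuity equation)
A = 183 cm^3/s / 145 cm/s = 1.2621 cm^2


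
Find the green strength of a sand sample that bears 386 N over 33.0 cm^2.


Formula: Compressive Strength = Force / Area
Strength = 386 N / 33.0 cm^2 = 11.6970 N/cm^2

Answer: 11.6970 N/cm^2


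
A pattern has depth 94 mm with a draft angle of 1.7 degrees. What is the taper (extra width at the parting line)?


Formula: taper = depth * tan(draft_angle)
tan(1.7 deg) = 0.0296793
taper = 94 mm * 0.0296793 = 2.7899 mm


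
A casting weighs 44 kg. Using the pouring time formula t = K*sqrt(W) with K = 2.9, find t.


Formula: t = K * sqrt(W)
sqrt(W) = sqrt(44) = 6.63325
t = 2.9 * 6.63325 = 19.2364 s

Answer: 19.2364 s


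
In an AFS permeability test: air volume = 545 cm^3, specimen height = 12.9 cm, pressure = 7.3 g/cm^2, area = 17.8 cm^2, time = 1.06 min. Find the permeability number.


Formula: Permeability Number P = (V * H) / (p * A * t)
Numerator: V * H = 545 * 12.9 = 7030.5
Denominator: p * A * t = 7.3 * 17.8 * 1.06 = 137.7364
P = 7030.5 / 137.7364 = 51.0432

51.0432


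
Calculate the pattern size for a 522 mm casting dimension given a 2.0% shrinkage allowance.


Formula: L_pattern = L_casting * (1 + shrinkage_rate/100)
Shrinkage factor = 1 + 2.0/100 = 1.02
L_pattern = 522 mm * 1.02 = 532.4400 mm

Final answer: 532.4400 mm


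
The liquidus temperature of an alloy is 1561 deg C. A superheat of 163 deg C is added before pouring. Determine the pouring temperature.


Formula: T_pour = T_melt + Superheat
T_pour = 1561 + 163 = 1724 deg C

Answer: 1724 deg C


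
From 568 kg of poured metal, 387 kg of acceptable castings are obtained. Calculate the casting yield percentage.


Formula: Casting Yield = (W_good / W_total) * 100
Yield = (387 kg / 568 kg) * 100 = 68.1338%


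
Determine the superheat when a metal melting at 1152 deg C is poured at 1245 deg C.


Formula: Superheat = T_pour - T_melt
Superheat = 1245 - 1152 = 93 deg C

Final answer: 93 deg C


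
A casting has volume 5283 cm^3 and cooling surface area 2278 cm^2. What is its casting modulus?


Formula: Casting Modulus M = V / A
M = 5283 cm^3 / 2278 cm^2 = 2.3191 cm


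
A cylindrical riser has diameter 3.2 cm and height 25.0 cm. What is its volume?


Formula: V = pi * (D/2)^2 * H  (cylinder volume)
Radius = D/2 = 3.2/2 = 1.6 cm
V = pi * 1.6^2 * 25.0 = 201.0619 cm^3


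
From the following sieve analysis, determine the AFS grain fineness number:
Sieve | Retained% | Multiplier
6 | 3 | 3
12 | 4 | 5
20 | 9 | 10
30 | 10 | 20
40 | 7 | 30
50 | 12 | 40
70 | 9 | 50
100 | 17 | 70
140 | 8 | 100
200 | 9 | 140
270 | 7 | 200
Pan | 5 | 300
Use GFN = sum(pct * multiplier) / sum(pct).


Formula: GFN = sum(pct * multiplier) / sum(pct)
sum(pct * multiplier) = 7609
sum(pct) = 100
GFN = 7609 / 100 = 76.09


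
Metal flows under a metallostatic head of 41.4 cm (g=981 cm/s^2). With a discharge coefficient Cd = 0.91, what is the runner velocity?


Formula: v = Cd * sqrt(2 * g * h)  (Torricelli with discharge coefficient)
2*g*h = 2 * 981 * 41.4 = 81226.8 cm^2/s^2
sqrt(81226.8) = 285.00316 cm/s
v = 0.91 * 285.00316 = 259.3529 cm/s

Final answer: 259.3529 cm/s


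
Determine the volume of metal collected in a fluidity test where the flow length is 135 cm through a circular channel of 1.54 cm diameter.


Formula: V = pi * (d/2)^2 * L  (cylinder volume)
Radius = 1.54/2 = 0.77 cm
V = pi * 0.77^2 * 135 = 251.4578 cm^3


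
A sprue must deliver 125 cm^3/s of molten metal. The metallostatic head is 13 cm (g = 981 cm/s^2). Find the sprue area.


Formula: v = sqrt(2*g*h), A = Q/v
Velocity: v = sqrt(2 * 981 * 13) = sqrt(25506) = 159.7060 cm/s
Sprue area: A = Q / v = 125 / 159.7060 = 0.7827 cm^2


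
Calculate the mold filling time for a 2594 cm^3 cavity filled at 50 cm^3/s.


Formula: t_fill = V_mold / Q_flow
t = 2594 cm^3 / 50 cm^3/s = 51.8800 s

Answer: 51.8800 s


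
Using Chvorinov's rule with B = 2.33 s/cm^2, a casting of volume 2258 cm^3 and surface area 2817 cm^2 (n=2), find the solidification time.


Formula: t_s = B * (V/A)^n  (Chvorinov's rule, n=2)
Modulus M = V/A = 2258/2817 = 0.801562 cm
M^2 = 0.801562^2 = 0.642502 cm^2
t_s = 2.33 * 0.642502 = 1.4970 s

Answer: 1.4970 s


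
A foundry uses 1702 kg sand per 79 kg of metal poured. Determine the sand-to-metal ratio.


Formula: Sand-to-Metal Ratio = W_sand / W_metal
Ratio = 1702 kg / 79 kg = 21.5443

Answer: 21.5443


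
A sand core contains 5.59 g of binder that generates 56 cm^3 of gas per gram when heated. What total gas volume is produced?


Formula: V_gas = W_binder * gas_evolution_rate
V = 5.59 g * 56 cm^3/g = 313.0400 cm^3


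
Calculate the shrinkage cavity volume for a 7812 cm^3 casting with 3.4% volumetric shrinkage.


Formula: V_shrink = V_casting * shrinkage_pct / 100
V_shrink = 7812 cm^3 * 3.4 / 100 = 265.6080 cm^3

265.6080 cm^3


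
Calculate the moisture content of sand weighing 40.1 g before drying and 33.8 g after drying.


Formula: MC = (W_wet - W_dry) / W_wet * 100
Water mass = 40.1 - 33.8 = 6.3 g
MC = 6.3 / 40.1 * 100 = 15.7107%

15.7107%


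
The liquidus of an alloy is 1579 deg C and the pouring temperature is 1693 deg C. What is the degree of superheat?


Formula: Superheat = T_pour - T_melt
Superheat = 1693 - 1579 = 114 deg C

Final answer: 114 deg C


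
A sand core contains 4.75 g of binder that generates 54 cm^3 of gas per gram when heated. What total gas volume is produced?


Formula: V_gas = W_binder * gas_evolution_rate
V = 4.75 g * 54 cm^3/g = 256.5000 cm^3

Answer: 256.5000 cm^3


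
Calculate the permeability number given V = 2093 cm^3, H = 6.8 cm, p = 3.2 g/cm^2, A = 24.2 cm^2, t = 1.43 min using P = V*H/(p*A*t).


Formula: Permeability Number P = (V * H) / (p * A * t)
Numerator: V * H = 2093 * 6.8 = 14232.4
Denominator: p * A * t = 3.2 * 24.2 * 1.43 = 110.7392
P = 14232.4 / 110.7392 = 128.5218


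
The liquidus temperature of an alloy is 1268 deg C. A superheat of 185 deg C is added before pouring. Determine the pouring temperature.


Formula: T_pour = T_melt + Superheat
T_pour = 1268 + 185 = 1453 deg C

1453 deg C


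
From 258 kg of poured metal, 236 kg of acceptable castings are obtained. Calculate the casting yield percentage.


Formula: Casting Yield = (W_good / W_total) * 100
Yield = (236 kg / 258 kg) * 100 = 91.4729%

Final answer: 91.4729%


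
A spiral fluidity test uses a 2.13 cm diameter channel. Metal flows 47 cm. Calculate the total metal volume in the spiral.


Formula: V = pi * (d/2)^2 * L  (cylinder volume)
Radius = 2.13/2 = 1.065 cm
V = pi * 1.065^2 * 47 = 167.4738 cm^3

167.4738 cm^3


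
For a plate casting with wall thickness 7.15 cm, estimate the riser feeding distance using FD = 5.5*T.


Formula: FD = 5.5 * T  (riser feeding-distance rule)
FD = 5.5 * 7.15 cm = 39.3250 cm

39.3250 cm


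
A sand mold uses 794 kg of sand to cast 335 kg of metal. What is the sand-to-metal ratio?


Formula: Sand-to-Metal Ratio = W_sand / W_metal
Ratio = 794 kg / 335 kg = 2.3701

Answer: 2.3701


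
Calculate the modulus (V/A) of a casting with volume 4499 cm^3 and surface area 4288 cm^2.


Formula: Casting Modulus M = V / A
M = 4499 cm^3 / 4288 cm^2 = 1.0492 cm

Final answer: 1.0492 cm


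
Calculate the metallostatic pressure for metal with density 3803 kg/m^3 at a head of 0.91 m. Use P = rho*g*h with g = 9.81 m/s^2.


Formula: P = rho * g * h
rho * g = 3803 * 9.81 = 37307.43 N/m^3
P = 37307.43 * 0.91 = 33949.7613 Pa


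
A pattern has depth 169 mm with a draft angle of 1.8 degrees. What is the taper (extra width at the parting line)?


Formula: taper = depth * tan(draft_angle)
tan(1.8 deg) = 0.0314263
taper = 169 mm * 0.0314263 = 5.3110 mm

5.3110 mm


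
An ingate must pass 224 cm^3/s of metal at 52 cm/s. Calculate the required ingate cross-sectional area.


Formula: A_ingate = Q / v  (continuity equation)
A = 224 cm^3/s / 52 cm/s = 4.3077 cm^2

4.3077 cm^2


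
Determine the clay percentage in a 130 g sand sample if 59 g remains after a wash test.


Formula: Clay% = (W_total - W_washed) / W_total * 100
Clay mass = 130 - 59 = 71 g
Clay% = 71 / 130 * 100 = 54.6154%

Final answer: 54.6154%


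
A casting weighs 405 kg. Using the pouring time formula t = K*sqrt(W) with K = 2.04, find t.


Formula: t = K * sqrt(W)
sqrt(W) = sqrt(405) = 20.12461
t = 2.04 * 20.12461 = 41.0542 s

Answer: 41.0542 s


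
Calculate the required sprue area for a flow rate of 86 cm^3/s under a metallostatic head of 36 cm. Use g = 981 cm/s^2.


Formula: v = sqrt(2*g*h), A = Q/v
Velocity: v = sqrt(2 * 981 * 36) = sqrt(70632) = 265.7668 cm/s
Sprue area: A = Q / v = 86 / 265.7668 = 0.3236 cm^2

Answer: 0.3236 cm^2


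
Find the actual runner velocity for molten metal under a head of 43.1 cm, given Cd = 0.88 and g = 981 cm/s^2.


Formula: v = Cd * sqrt(2 * g * h)  (Torricelli with discharge coefficient)
2*g*h = 2 * 981 * 43.1 = 84562.2 cm^2/s^2
sqrt(84562.2) = 290.79580 cm/s
v = 0.88 * 290.79580 = 255.9003 cm/s

Final answer: 255.9003 cm/s


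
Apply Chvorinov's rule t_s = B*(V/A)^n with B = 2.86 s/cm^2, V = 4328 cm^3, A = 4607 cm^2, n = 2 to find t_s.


Formula: t_s = B * (V/A)^n  (Chvorinov's rule, n=2)
Modulus M = V/A = 4328/4607 = 0.939440 cm
M^2 = 0.939440^2 = 0.882548 cm^2
t_s = 2.86 * 0.882548 = 2.5241 s

Final answer: 2.5241 s


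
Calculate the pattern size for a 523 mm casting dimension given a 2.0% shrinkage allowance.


Formula: L_pattern = L_casting * (1 + shrinkage_rate/100)
Shrinkage factor = 1 + 2.0/100 = 1.02
L_pattern = 523 mm * 1.02 = 533.4600 mm

Final answer: 533.4600 mm


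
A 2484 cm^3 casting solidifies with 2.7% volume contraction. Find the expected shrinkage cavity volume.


Formula: V_shrink = V_casting * shrinkage_pct / 100
V_shrink = 2484 cm^3 * 2.7 / 100 = 67.0680 cm^3


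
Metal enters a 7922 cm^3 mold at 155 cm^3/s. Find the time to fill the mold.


Formula: t_fill = V_mold / Q_flow
t = 7922 cm^3 / 155 cm^3/s = 51.1097 s

51.1097 s


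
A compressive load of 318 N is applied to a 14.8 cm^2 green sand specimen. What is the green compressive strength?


Formula: Compressive Strength = Force / Area
Strength = 318 N / 14.8 cm^2 = 21.4865 N/cm^2
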